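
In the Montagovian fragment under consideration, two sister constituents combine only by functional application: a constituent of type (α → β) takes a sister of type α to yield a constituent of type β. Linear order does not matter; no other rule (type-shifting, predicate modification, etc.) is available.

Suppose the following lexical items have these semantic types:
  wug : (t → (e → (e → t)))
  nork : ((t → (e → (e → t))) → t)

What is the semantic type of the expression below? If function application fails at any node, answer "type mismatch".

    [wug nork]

t

[wug nork]: ((t → (e → (e → t))) → t) applied to (t → (e → (e → t))) yields t.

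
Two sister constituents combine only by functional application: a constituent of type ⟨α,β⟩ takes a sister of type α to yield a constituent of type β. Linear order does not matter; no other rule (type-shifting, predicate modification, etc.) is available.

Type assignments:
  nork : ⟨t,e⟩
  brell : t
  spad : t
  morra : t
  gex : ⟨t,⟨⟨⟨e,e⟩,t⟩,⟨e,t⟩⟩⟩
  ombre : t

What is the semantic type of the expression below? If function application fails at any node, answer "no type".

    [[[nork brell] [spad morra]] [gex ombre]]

no type

[nork brell]: nork is ⟨t,e⟩, brell is t; result e.
At [spad morra]: neither t nor t can take the other as argument; the node is ill-typed.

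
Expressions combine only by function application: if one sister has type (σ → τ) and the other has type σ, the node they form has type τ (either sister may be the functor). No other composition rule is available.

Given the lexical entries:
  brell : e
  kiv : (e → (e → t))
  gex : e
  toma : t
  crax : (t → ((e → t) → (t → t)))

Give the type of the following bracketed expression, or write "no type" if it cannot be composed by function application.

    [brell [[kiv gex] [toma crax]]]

no type

[kiv gex]: functor kiv : (e → (e → t)), argument gex : e; result (e → t).
[toma crax]: functor crax : (t → ((e → t) → (t → t))), argument toma : t; result ((e → t) → (t → t)).
[[kiv gex] [toma crax]]: functor [toma crax] : ((e → t) → (t → t)), argument [kiv gex] : (e → t); result (t → t).
[brell [[kiv gex] [toma crax]]]: e with (t → t) — neither is a function whose domain matches the other; composition fails here.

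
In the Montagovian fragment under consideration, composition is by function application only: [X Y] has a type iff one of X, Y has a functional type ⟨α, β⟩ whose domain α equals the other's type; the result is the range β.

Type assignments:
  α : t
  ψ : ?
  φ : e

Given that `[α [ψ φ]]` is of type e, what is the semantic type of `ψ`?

⟨e, ⟨t, e⟩⟩

For [α [ψ φ]] to have type e with α of type t, [ψ φ] must be the function: [ψ φ] : ⟨t, e⟩.
For [ψ φ] to have type ⟨t, e⟩ with φ of type e, ψ must be the function: ψ : ⟨e, ⟨t, e⟩⟩.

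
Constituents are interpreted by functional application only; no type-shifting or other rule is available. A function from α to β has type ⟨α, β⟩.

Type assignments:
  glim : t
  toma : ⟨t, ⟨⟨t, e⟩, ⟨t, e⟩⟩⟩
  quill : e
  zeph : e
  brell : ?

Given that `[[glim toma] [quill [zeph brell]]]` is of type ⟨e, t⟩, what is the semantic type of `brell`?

⟨e, ⟨e, ⟨⟨⟨t, e⟩, ⟨t, e⟩⟩, ⟨e, t⟩⟩⟩⟩

For [[glim toma] [quill [zeph brell]]] to have type ⟨e, t⟩ with [glim toma] of type ⟨⟨t, e⟩, ⟨t, e⟩⟩, [quill [zeph brell]] must be the function: [quill [zeph brell]] : ⟨⟨⟨t, e⟩, ⟨t, e⟩⟩, ⟨e, t⟩⟩.
For [quill [zeph brell]] to have type ⟨⟨⟨t, e⟩, ⟨t, e⟩⟩, ⟨e, t⟩⟩ with quill of type e, [zeph brell] must be the function: [zeph brell] : ⟨e, ⟨⟨⟨t, e⟩, ⟨t, e⟩⟩, ⟨e, t⟩⟩⟩.
For [zeph brell] to have type ⟨e, ⟨⟨⟨t, e⟩, ⟨t, e⟩⟩, ⟨e, t⟩⟩⟩ with zeph of type e, brell must be the function: brell : ⟨e, ⟨e, ⟨⟨⟨t, e⟩, ⟨t, e⟩⟩, ⟨e, t⟩⟩⟩⟩.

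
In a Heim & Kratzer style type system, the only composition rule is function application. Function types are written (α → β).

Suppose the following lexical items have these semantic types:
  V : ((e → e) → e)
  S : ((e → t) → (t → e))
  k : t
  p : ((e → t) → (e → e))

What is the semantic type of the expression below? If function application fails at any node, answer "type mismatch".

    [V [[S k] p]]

type mismatch

[S k]: ((e → t) → (t → e)) and t cannot combine by function application — type clash.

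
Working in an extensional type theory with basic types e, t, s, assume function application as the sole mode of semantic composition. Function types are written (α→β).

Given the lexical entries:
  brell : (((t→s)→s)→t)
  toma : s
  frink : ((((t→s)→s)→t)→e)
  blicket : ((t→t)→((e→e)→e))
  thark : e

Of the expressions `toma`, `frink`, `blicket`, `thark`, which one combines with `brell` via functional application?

toma : s — does not combine with brell.
frink — combines: frink : ((((t→s)→s)→t)→e) takes brell : (((t→s)→s)→t) as argument, giving e.
blicket : ((t→t)→((e→e)→e)) — does not combine with brell.
thark : e — does not combine with brell.

frink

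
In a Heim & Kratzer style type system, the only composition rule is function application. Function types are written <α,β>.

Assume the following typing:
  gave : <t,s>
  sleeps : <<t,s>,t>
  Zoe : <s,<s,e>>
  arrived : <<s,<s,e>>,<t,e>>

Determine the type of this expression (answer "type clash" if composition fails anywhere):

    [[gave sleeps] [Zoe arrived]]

[gave sleeps] — sleeps of type <<t,s>,t> combines with gave of type <t,s>: type t.
[Zoe arrived] — arrived of type <<s,<s,e>>,<t,e>> combines with Zoe of type <s,<s,e>>: type <t,e>.
[[gave sleeps] [Zoe arrived]] — [Zoe arrived] of type <t,e> combines with [gave sleeps] of type t: type e.

e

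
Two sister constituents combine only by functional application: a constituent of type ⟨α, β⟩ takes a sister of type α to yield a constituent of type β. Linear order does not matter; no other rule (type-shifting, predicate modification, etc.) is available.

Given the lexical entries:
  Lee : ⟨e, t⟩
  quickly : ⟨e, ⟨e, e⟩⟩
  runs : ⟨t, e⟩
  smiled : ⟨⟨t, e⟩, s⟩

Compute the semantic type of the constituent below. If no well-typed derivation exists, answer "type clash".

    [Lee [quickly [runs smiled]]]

type clash

[runs smiled]: smiled is ⟨⟨t, e⟩, s⟩, runs is ⟨t, e⟩; result s.
[quickly [runs smiled]]: ⟨e, ⟨e, e⟩⟩ with s — neither is a function whose domain matches the other; composition fails here.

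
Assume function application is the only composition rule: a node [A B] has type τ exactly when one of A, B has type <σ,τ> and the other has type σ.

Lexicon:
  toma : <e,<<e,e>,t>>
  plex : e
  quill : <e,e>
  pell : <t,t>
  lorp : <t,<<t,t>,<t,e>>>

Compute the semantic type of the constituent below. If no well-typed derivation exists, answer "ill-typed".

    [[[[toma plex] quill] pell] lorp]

<<t,t>,<t,e>>

[toma plex]: toma is <e,<<e,e>,t>>, plex is e; result <<e,e>,t>.
[[toma plex] quill]: [toma plex] is <<e,e>,t>, quill is <e,e>; result t.
[[[toma plex] quill] pell]: pell is <t,t>, [[toma plex] quill] is t; result t.
[[[[toma plex] quill] pell] lorp]: lorp is <t,<<t,t>,<t,e>>>, [[[toma plex] quill] pell] is t; result <<t,t>,<t,e>>.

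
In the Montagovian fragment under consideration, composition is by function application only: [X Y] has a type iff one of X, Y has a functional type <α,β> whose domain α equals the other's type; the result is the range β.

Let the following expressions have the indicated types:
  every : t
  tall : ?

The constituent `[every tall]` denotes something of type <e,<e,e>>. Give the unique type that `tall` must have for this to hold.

<t,<e,<e,e>>>

For [every tall] to have type <e,<e,e>> with every of type t, tall must be the function: tall : <t,<e,<e,e>>>.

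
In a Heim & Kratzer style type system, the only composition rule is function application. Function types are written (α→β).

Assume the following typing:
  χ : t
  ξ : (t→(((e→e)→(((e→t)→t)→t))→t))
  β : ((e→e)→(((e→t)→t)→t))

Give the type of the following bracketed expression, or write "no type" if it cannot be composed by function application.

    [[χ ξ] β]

t

[χ ξ]: functor ξ : (t→(((e→e)→(((e→t)→t)→t))→t)), argument χ : t; result (((e→e)→(((e→t)→t)→t))→t).
[[χ ξ] β]: functor [χ ξ] : (((e→e)→(((e→t)→t)→t))→t), argument β : ((e→e)→(((e→t)→t)→t)); result t.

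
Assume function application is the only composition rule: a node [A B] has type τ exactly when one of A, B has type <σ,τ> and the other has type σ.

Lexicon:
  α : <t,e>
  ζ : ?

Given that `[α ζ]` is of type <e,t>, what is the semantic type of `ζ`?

[α ζ] is required to be <e,t>. α : <t,e> cannot yield <e,t> as functor, so ζ : <<t,e>,<e,t>>.

<<t,e>,<e,t>>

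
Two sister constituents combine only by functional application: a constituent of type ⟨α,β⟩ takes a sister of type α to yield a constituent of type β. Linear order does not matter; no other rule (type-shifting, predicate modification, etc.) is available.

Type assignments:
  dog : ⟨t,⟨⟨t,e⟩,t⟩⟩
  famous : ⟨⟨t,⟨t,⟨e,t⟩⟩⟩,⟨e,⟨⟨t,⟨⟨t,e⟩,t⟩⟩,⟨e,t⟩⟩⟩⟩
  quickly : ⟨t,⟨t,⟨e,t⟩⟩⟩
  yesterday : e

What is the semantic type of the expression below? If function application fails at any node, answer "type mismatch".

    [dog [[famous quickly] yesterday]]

[famous quickly] — famous of type ⟨⟨t,⟨t,⟨e,t⟩⟩⟩,⟨e,⟨⟨t,⟨⟨t,e⟩,t⟩⟩,⟨e,t⟩⟩⟩⟩ combines with quickly of type ⟨t,⟨t,⟨e,t⟩⟩⟩: type ⟨e,⟨⟨t,⟨⟨t,e⟩,t⟩⟩,⟨e,t⟩⟩⟩.
[[famous quickly] yesterday] — [famous quickly] of type ⟨e,⟨⟨t,⟨⟨t,e⟩,t⟩⟩,⟨e,t⟩⟩⟩ combines with yesterday of type e: type ⟨⟨t,⟨⟨t,e⟩,t⟩⟩,⟨e,t⟩⟩.
[dog [[famous quickly] yesterday]] — [[famous quickly] yesterday] of type ⟨⟨t,⟨⟨t,e⟩,t⟩⟩,⟨e,t⟩⟩ combines with dog of type ⟨t,⟨⟨t,e⟩,t⟩⟩: type ⟨e,t⟩.

⟨e,t⟩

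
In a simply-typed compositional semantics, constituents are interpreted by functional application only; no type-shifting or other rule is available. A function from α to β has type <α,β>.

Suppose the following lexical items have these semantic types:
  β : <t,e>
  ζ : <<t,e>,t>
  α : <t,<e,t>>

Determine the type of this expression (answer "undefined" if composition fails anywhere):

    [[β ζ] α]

At [β ζ], ζ : <<t,e>,t> takes β : <t,e>, giving t.
At [[β ζ] α], α : <t,<e,t>> takes [β ζ] : t, giving <e,t>.

<e,t>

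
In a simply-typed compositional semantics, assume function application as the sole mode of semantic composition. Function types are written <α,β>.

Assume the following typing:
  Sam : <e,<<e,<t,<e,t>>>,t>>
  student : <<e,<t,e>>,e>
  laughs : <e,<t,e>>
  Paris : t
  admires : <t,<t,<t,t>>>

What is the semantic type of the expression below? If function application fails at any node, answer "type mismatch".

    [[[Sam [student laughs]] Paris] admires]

type mismatch

At [student laughs], student : <<e,<t,e>>,e> takes laughs : <e,<t,e>>, giving e.
At [Sam [student laughs]], Sam : <e,<<e,<t,<e,t>>>,t>> takes [student laughs] : e, giving <<e,<t,<e,t>>>,t>.
At [[Sam [student laughs]] Paris]: neither <<e,<t,<e,t>>>,t> nor t can take the other as argument; the node is ill-typed.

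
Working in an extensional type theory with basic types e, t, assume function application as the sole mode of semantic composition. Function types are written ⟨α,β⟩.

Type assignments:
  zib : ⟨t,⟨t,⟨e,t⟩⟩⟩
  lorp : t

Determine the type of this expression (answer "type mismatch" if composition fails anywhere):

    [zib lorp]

[zib lorp]: ⟨t,⟨t,⟨e,t⟩⟩⟩ applied to t yields ⟨t,⟨e,t⟩⟩.

⟨t,⟨e,t⟩⟩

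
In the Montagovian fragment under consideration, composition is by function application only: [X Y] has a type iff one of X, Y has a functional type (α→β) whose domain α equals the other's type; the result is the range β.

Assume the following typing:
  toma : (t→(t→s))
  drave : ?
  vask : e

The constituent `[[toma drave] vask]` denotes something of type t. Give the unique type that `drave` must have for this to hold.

[[toma drave] vask] must have type t. The sister vask has type e; that is not a function onto t, so [toma drave] must be the functor, of type (e→t).
[toma drave] must have type (e→t). The sister toma has type (t→(t→s)); that is not a function onto (e→t), so drave must be the functor, of type ((t→(t→s))→(e→t)).

((t→(t→s))→(e→t))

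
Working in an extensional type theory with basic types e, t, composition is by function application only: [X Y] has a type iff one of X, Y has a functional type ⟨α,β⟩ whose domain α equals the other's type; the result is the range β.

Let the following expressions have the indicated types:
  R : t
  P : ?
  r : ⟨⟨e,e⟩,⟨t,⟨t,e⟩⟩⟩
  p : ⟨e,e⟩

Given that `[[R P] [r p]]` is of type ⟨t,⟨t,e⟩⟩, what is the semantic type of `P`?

[[R P] [r p]] must have type ⟨t,⟨t,e⟩⟩. The sister [r p] has type ⟨t,⟨t,e⟩⟩; that is not a function onto ⟨t,⟨t,e⟩⟩, so [R P] must be the functor, of type ⟨⟨t,⟨t,e⟩⟩,⟨t,⟨t,e⟩⟩⟩.
[R P] must have type ⟨⟨t,⟨t,e⟩⟩,⟨t,⟨t,e⟩⟩⟩. The sister R has type t; that is not a function onto ⟨⟨t,⟨t,e⟩⟩,⟨t,⟨t,e⟩⟩⟩, so P must be the functor, of type ⟨t,⟨⟨t,⟨t,e⟩⟩,⟨t,⟨t,e⟩⟩⟩⟩.

⟨t,⟨⟨t,⟨t,e⟩⟩,⟨t,⟨t,e⟩⟩⟩⟩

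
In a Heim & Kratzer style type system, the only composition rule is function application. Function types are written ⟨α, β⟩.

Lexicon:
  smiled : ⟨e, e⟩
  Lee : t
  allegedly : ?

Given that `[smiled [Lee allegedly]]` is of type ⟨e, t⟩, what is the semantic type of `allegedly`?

⟨t, ⟨⟨e, e⟩, ⟨e, t⟩⟩⟩

At [smiled [Lee allegedly]] (required: ⟨e, t⟩): smiled is ⟨e, e⟩, which is not a function with range ⟨e, t⟩; hence [Lee allegedly] is the functor — type ⟨⟨e, e⟩, ⟨e, t⟩⟩.
At [Lee allegedly] (required: ⟨⟨e, e⟩, ⟨e, t⟩⟩): Lee is t, which is not a function with range ⟨⟨e, e⟩, ⟨e, t⟩⟩; hence allegedly is the functor — type ⟨t, ⟨⟨e, e⟩, ⟨e, t⟩⟩⟩.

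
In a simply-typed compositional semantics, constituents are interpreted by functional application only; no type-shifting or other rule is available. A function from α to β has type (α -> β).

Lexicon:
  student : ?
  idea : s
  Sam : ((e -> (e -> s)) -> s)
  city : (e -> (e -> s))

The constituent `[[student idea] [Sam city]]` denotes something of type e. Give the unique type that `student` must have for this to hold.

(s -> (s -> e))

[[student idea] [Sam city]] is required to be e. [Sam city] : s cannot yield e as functor, so [student idea] : (s -> e).
[student idea] is required to be (s -> e). idea : s cannot yield (s -> e) as functor, so student : (s -> (s -> e)).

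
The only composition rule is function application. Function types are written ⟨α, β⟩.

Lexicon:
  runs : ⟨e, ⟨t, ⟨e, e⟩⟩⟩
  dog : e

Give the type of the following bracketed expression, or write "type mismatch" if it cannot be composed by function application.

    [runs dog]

[runs dog]: ⟨e, ⟨t, ⟨e, e⟩⟩⟩ applied to e yields ⟨t, ⟨e, e⟩⟩.

⟨t, ⟨e, e⟩⟩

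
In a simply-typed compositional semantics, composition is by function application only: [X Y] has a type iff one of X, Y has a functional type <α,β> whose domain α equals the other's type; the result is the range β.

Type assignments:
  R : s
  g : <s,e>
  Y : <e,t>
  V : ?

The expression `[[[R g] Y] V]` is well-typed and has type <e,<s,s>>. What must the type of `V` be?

[[[R g] Y] V] must have type <e,<s,s>>. The sister [[R g] Y] has type t; that is not a function onto <e,<s,s>>, so V must be the functor, of type <t,<e,<s,s>>>.

<t,<e,<s,s>>>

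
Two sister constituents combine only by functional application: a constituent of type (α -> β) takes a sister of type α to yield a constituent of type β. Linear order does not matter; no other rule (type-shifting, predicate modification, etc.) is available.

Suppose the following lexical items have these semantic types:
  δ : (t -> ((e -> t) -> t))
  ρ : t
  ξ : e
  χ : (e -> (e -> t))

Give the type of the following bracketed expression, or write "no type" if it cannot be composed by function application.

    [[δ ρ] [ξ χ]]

[δ ρ]: (t -> ((e -> t) -> t)) applied to t yields ((e -> t) -> t).
[ξ χ]: (e -> (e -> t)) applied to e yields (e -> t).
[[δ ρ] [ξ χ]]: ((e -> t) -> t) applied to (e -> t) yields t.

t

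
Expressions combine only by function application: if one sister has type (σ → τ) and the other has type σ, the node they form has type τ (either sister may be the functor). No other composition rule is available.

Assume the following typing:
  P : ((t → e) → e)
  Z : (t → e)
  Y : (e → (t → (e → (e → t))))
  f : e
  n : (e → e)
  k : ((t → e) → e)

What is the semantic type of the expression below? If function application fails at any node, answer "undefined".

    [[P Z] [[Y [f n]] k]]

At [P Z], P : ((t → e) → e) takes Z : (t → e), giving e.
At [f n], n : (e → e) takes f : e, giving e.
At [Y [f n]], Y : (e → (t → (e → (e → t)))) takes [f n] : e, giving (t → (e → (e → t))).
At [[Y [f n]] k]: neither (t → (e → (e → t))) nor ((t → e) → e) can take the other as argument; the node is ill-typed.

undefined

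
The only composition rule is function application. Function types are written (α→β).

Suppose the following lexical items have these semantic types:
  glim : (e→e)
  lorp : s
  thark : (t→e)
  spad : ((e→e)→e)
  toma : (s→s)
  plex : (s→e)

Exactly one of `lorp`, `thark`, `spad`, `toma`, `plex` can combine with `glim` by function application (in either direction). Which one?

spad

lorp : s — glim needs e; lorp needs nothing (atomic); neither fits.
thark : (t→e) — glim needs e; thark needs t; neither fits.
spad — combines: spad : ((e→e)→e) takes glim : (e→e) as argument, giving e.
toma : (s→s) — glim needs e; toma needs s; neither fits.
plex : (s→e) — glim needs e; plex needs s; neither fits.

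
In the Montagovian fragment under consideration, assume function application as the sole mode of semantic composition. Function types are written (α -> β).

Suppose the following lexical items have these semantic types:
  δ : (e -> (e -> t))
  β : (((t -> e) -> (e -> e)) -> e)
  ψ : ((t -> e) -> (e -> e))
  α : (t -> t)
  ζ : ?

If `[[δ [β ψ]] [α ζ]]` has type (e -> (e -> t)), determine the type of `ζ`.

At [[δ [β ψ]] [α ζ]] (required: (e -> (e -> t))): [δ [β ψ]] is (e -> t), which is not a function with range (e -> (e -> t)); hence [α ζ] is the functor — type ((e -> t) -> (e -> (e -> t))).
At [α ζ] (required: ((e -> t) -> (e -> (e -> t)))): α is (t -> t), which is not a function with range ((e -> t) -> (e -> (e -> t))); hence ζ is the functor — type ((t -> t) -> ((e -> t) -> (e -> (e -> t)))).

((t -> t) -> ((e -> t) -> (e -> (e -> t))))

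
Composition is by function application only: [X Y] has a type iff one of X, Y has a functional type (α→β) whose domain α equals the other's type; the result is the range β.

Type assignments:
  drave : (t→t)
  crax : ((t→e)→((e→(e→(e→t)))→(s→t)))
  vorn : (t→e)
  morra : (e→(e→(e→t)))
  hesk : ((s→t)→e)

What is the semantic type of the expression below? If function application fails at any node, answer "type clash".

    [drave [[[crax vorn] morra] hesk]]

At [crax vorn], crax : ((t→e)→((e→(e→(e→t)))→(s→t))) takes vorn : (t→e), giving ((e→(e→(e→t)))→(s→t)).
At [[crax vorn] morra], [crax vorn] : ((e→(e→(e→t)))→(s→t)) takes morra : (e→(e→(e→t))), giving (s→t).
At [[[crax vorn] morra] hesk], hesk : ((s→t)→e) takes [[crax vorn] morra] : (s→t), giving e.
[drave [[[crax vorn] morra] hesk]]: (t→t) with e — neither is a function whose domain matches the other; composition fails here.

type clash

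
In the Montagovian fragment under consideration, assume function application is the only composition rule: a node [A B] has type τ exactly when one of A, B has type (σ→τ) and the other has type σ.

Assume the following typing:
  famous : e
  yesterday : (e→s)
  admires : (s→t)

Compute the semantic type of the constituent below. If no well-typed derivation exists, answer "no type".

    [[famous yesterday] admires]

t

[famous yesterday] — yesterday of type (e→s) combines with famous of type e: type s.
[[famous yesterday] admires] — admires of type (s→t) combines with [famous yesterday] of type s: type t.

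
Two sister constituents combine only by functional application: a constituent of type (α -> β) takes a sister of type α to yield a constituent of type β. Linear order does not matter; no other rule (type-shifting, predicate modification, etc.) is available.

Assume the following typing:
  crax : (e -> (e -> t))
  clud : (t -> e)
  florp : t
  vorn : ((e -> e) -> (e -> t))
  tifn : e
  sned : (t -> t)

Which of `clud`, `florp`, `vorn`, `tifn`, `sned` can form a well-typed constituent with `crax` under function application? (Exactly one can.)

clud : (t -> e) — no; crax wants e, and clud wants t.
florp : t — no; crax wants e, and florp wants nothing (atomic).
vorn : ((e -> e) -> (e -> t)) — no; crax wants e, and vorn wants (e -> e).
tifn — combines: crax : (e -> (e -> t)) takes tifn : e as argument, giving (e -> t).
sned : (t -> t) — no; crax wants e, and sned wants t.

tifn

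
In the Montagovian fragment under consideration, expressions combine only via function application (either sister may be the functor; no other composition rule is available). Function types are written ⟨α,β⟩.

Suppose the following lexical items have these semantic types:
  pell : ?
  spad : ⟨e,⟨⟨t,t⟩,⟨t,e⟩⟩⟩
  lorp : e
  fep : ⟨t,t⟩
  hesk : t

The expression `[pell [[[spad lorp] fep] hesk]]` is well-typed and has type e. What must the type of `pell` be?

[pell [[[spad lorp] fep] hesk]] must have type e. The sister [[[spad lorp] fep] hesk] has type e; that is not a function onto e, so pell must be the functor, of type ⟨e,e⟩.

⟨e,e⟩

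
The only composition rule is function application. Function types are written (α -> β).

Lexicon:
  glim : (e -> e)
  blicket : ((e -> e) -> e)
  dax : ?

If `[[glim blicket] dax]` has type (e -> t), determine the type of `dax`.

(e -> (e -> t))

[[glim blicket] dax] is required to be (e -> t). [glim blicket] : e cannot yield (e -> t) as functor, so dax : (e -> (e -> t)).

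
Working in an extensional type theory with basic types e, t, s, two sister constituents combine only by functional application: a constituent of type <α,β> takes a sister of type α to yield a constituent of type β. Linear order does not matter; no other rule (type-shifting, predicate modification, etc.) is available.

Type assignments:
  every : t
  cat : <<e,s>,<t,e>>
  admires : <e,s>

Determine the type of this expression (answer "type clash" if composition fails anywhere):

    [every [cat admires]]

[cat admires]: <<e,s>,<t,e>> applied to <e,s> yields <t,e>.
[every [cat admires]]: <t,e> applied to t yields e.

e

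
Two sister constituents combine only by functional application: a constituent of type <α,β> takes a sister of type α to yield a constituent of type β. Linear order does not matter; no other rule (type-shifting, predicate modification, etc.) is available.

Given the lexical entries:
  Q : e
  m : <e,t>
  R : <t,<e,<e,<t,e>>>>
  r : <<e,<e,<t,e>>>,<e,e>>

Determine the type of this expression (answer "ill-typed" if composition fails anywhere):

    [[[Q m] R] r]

[Q m]: m is <e,t>, Q is e; result t.
[[Q m] R]: R is <t,<e,<e,<t,e>>>>, [Q m] is t; result <e,<e,<t,e>>>.
[[[Q m] R] r]: r is <<e,<e,<t,e>>>,<e,e>>, [[Q m] R] is <e,<e,<t,e>>>; result <e,e>.

<e,e>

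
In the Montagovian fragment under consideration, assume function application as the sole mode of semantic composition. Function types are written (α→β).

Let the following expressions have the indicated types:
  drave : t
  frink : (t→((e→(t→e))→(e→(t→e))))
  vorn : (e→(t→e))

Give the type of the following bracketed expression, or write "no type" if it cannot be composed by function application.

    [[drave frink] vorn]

[drave frink]: functor frink : (t→((e→(t→e))→(e→(t→e)))), argument drave : t; result ((e→(t→e))→(e→(t→e))).
[[drave frink] vorn]: functor [drave frink] : ((e→(t→e))→(e→(t→e))), argument vorn : (e→(t→e)); result (e→(t→e)).

(e→(t→e))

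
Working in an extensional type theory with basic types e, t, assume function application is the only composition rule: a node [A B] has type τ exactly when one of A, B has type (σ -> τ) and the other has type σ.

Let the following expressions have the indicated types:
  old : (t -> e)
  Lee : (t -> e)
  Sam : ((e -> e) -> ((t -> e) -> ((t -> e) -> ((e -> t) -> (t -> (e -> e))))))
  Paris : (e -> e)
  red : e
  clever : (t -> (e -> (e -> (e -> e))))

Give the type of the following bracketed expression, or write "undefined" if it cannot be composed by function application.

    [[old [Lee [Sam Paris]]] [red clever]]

[Sam Paris]: ((e -> e) -> ((t -> e) -> ((t -> e) -> ((e -> t) -> (t -> (e -> e)))))) applied to (e -> e) yields ((t -> e) -> ((t -> e) -> ((e -> t) -> (t -> (e -> e))))).
[Lee [Sam Paris]]: ((t -> e) -> ((t -> e) -> ((e -> t) -> (t -> (e -> e))))) applied to (t -> e) yields ((t -> e) -> ((e -> t) -> (t -> (e -> e)))).
[old [Lee [Sam Paris]]]: ((t -> e) -> ((e -> t) -> (t -> (e -> e)))) applied to (t -> e) yields ((e -> t) -> (t -> (e -> e))).
[red clever]: e with (t -> (e -> (e -> (e -> e)))) — neither is a function whose domain matches the other; composition fails here.

undefined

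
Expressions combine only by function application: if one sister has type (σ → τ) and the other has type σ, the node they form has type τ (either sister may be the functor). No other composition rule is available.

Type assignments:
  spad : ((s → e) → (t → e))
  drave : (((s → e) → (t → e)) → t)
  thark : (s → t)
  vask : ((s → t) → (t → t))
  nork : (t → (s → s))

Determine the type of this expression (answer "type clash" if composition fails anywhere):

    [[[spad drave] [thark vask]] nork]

At [spad drave], drave : (((s → e) → (t → e)) → t) takes spad : ((s → e) → (t → e)), giving t.
At [thark vask], vask : ((s → t) → (t → t)) takes thark : (s → t), giving (t → t).
At [[spad drave] [thark vask]], [thark vask] : (t → t) takes [spad drave] : t, giving t.
At [[[spad drave] [thark vask]] nork], nork : (t → (s → s)) takes [[spad drave] [thark vask]] : t, giving (s → s).

(s → s)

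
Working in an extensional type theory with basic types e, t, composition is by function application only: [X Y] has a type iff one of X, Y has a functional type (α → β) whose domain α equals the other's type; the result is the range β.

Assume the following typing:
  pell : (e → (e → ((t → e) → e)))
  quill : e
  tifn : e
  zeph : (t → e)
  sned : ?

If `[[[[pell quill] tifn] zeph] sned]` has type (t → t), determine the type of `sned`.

(e → (t → t))

At [[[[pell quill] tifn] zeph] sned] (required: (t → t)): [[[pell quill] tifn] zeph] is e, which is not a function with range (t → t); hence sned is the functor — type (e → (t → t)).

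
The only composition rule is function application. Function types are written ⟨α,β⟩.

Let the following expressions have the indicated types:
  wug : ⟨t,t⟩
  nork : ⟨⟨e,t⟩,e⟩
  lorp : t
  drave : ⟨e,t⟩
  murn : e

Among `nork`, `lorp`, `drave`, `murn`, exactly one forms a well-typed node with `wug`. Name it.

lorp

nork : ⟨⟨e,t⟩,e⟩ — wug needs t; nork needs ⟨e,t⟩; neither fits.
lorp — combines: wug : ⟨t,t⟩ takes lorp : t as argument, giving t.
drave : ⟨e,t⟩ — wug needs t; drave needs e; neither fits.
murn : e — wug needs t; murn needs nothing (atomic); neither fits.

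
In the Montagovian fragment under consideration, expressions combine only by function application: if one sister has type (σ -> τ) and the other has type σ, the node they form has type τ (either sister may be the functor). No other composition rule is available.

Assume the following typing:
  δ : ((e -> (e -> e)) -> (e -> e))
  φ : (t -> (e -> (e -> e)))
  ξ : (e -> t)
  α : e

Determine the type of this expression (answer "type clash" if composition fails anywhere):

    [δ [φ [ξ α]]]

(e -> e)

At [ξ α], ξ : (e -> t) takes α : e, giving t.
At [φ [ξ α]], φ : (t -> (e -> (e -> e))) takes [ξ α] : t, giving (e -> (e -> e)).
At [δ [φ [ξ α]]], δ : ((e -> (e -> e)) -> (e -> e)) takes [φ [ξ α]] : (e -> (e -> e)), giving (e -> e).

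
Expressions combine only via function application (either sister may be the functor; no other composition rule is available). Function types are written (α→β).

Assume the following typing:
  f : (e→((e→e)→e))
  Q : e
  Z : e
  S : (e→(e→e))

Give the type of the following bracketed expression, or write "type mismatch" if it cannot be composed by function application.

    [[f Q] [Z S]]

[f Q]: functor f : (e→((e→e)→e)), argument Q : e; result ((e→e)→e).
[Z S]: functor S : (e→(e→e)), argument Z : e; result (e→e).
[[f Q] [Z S]]: functor [f Q] : ((e→e)→e), argument [Z S] : (e→e); result e.

e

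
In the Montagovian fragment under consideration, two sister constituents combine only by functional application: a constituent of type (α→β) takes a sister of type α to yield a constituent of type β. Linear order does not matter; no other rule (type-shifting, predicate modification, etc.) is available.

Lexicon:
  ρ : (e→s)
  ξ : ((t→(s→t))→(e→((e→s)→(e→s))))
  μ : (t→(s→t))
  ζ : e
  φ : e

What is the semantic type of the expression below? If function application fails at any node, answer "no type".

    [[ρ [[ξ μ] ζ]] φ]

s

At [ξ μ], ξ : ((t→(s→t))→(e→((e→s)→(e→s)))) takes μ : (t→(s→t)), giving (e→((e→s)→(e→s))).
At [[ξ μ] ζ], [ξ μ] : (e→((e→s)→(e→s))) takes ζ : e, giving ((e→s)→(e→s)).
At [ρ [[ξ μ] ζ]], [[ξ μ] ζ] : ((e→s)→(e→s)) takes ρ : (e→s), giving (e→s).
At [[ρ [[ξ μ] ζ]] φ], [ρ [[ξ μ] ζ]] : (e→s) takes φ : e, giving s.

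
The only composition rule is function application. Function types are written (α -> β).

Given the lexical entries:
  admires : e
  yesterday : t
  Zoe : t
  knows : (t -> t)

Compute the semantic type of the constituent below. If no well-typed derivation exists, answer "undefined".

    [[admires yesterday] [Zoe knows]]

[admires yesterday]: e with t — neither is a function whose domain matches the other; composition fails here.

undefined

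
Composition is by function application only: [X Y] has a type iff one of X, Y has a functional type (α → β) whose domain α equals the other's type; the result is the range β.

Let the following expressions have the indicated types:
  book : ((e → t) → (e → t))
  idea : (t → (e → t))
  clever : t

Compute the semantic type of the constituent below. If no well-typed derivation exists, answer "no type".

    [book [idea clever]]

At [idea clever], idea : (t → (e → t)) takes clever : t, giving (e → t).
At [book [idea clever]], book : ((e → t) → (e → t)) takes [idea clever] : (e → t), giving (e → t).

(e → t)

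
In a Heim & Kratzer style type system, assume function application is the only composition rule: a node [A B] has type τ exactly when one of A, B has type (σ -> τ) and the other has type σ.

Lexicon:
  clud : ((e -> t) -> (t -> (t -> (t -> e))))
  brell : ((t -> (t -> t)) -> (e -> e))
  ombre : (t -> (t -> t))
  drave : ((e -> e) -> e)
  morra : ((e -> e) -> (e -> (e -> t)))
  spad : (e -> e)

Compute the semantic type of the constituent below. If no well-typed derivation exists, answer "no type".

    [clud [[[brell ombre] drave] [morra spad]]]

[brell ombre]: brell is ((t -> (t -> t)) -> (e -> e)), ombre is (t -> (t -> t)); result (e -> e).
[[brell ombre] drave]: drave is ((e -> e) -> e), [brell ombre] is (e -> e); result e.
[morra spad]: morra is ((e -> e) -> (e -> (e -> t))), spad is (e -> e); result (e -> (e -> t)).
[[[brell ombre] drave] [morra spad]]: [morra spad] is (e -> (e -> t)), [[brell ombre] drave] is e; result (e -> t).
[clud [[[brell ombre] drave] [morra spad]]]: clud is ((e -> t) -> (t -> (t -> (t -> e)))), [[[brell ombre] drave] [morra spad]] is (e -> t); result (t -> (t -> (t -> e))).

(t -> (t -> (t -> e)))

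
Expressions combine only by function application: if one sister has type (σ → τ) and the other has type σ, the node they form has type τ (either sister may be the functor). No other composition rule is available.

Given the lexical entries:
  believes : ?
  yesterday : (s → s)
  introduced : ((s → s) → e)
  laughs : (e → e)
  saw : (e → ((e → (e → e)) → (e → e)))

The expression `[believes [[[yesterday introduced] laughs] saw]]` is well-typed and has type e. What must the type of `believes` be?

(((e → (e → e)) → (e → e)) → e)

At [believes [[[yesterday introduced] laughs] saw]] (required: e): [[[yesterday introduced] laughs] saw] is ((e → (e → e)) → (e → e)), which is not a function with range e; hence believes is the functor — type (((e → (e → e)) → (e → e)) → e).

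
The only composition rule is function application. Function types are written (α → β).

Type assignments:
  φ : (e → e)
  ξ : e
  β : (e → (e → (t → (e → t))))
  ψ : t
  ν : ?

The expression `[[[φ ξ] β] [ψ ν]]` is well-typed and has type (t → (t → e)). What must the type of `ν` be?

At [[[φ ξ] β] [ψ ν]] (required: (t → (t → e))): [[φ ξ] β] is (e → (t → (e → t))), which is not a function with range (t → (t → e)); hence [ψ ν] is the functor — type ((e → (t → (e → t))) → (t → (t → e))).
At [ψ ν] (required: ((e → (t → (e → t))) → (t → (t → e)))): ψ is t, which is not a function with range ((e → (t → (e → t))) → (t → (t → e))); hence ν is the functor — type (t → ((e → (t → (e → t))) → (t → (t → e)))).

(t → ((e → (t → (e → t))) → (t → (t → e))))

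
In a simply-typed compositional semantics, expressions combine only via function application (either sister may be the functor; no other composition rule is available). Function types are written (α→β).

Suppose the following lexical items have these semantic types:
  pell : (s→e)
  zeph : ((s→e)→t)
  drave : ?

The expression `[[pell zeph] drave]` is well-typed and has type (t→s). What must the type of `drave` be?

At [[pell zeph] drave] (required: (t→s)): [pell zeph] is t, which is not a function with range (t→s); hence drave is the functor — type (t→(t→s)).

(t→(t→s))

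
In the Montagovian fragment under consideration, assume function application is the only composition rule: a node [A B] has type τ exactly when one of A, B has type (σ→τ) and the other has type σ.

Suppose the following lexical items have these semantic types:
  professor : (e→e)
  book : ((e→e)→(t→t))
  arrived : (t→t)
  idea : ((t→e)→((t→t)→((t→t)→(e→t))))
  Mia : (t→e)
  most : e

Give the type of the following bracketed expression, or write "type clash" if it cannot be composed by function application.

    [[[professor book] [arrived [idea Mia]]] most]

At [professor book], book : ((e→e)→(t→t)) takes professor : (e→e), giving (t→t).
At [idea Mia], idea : ((t→e)→((t→t)→((t→t)→(e→t)))) takes Mia : (t→e), giving ((t→t)→((t→t)→(e→t))).
At [arrived [idea Mia]], [idea Mia] : ((t→t)→((t→t)→(e→t))) takes arrived : (t→t), giving ((t→t)→(e→t)).
At [[professor book] [arrived [idea Mia]]], [arrived [idea Mia]] : ((t→t)→(e→t)) takes [professor book] : (t→t), giving (e→t).
At [[[professor book] [arrived [idea Mia]]] most], [[professor book] [arrived [idea Mia]]] : (e→t) takes most : e, giving t.

t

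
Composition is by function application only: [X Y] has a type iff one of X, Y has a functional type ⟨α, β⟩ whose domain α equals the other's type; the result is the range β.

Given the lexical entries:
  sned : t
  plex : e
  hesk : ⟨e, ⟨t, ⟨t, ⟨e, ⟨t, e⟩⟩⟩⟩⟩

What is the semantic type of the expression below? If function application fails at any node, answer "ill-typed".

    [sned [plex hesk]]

⟨t, ⟨e, ⟨t, e⟩⟩⟩

At [plex hesk], hesk : ⟨e, ⟨t, ⟨t, ⟨e, ⟨t, e⟩⟩⟩⟩⟩ takes plex : e, giving ⟨t, ⟨t, ⟨e, ⟨t, e⟩⟩⟩⟩.
At [sned [plex hesk]], [plex hesk] : ⟨t, ⟨t, ⟨e, ⟨t, e⟩⟩⟩⟩ takes sned : t, giving ⟨t, ⟨e, ⟨t, e⟩⟩⟩.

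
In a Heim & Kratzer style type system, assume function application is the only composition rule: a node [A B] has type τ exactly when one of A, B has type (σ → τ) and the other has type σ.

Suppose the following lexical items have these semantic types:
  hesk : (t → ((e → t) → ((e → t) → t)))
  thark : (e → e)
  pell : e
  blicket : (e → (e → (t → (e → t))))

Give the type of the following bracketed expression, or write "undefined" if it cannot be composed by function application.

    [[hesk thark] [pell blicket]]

undefined

[hesk thark]: (t → ((e → t) → ((e → t) → t))) and (e → e) cannot combine by function application — type clash.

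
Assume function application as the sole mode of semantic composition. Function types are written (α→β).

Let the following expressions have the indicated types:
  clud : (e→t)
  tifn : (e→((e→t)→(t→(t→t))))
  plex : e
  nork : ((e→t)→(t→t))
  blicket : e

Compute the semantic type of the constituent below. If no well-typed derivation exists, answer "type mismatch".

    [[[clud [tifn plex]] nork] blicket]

type mismatch

[tifn plex]: (e→((e→t)→(t→(t→t)))) applied to e yields ((e→t)→(t→(t→t))).
[clud [tifn plex]]: ((e→t)→(t→(t→t))) applied to (e→t) yields (t→(t→t)).
At [[clud [tifn plex]] nork]: neither (t→(t→t)) nor ((e→t)→(t→t)) can take the other as argument; the node is ill-typed.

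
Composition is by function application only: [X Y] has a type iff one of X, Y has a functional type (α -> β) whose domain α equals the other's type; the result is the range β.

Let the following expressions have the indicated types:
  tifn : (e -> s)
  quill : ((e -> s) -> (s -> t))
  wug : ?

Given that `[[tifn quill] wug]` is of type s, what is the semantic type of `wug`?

[[tifn quill] wug] must have type s. The sister [tifn quill] has type (s -> t); that is not a function onto s, so wug must be the functor, of type ((s -> t) -> s).

((s -> t) -> s)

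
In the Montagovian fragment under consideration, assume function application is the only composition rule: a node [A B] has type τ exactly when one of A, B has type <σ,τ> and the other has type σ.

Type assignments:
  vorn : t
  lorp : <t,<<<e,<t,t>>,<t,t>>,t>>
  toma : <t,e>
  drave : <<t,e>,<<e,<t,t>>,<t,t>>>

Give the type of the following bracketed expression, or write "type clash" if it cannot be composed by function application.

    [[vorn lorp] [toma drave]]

At [vorn lorp], lorp : <t,<<<e,<t,t>>,<t,t>>,t>> takes vorn : t, giving <<<e,<t,t>>,<t,t>>,t>.
At [toma drave], drave : <<t,e>,<<e,<t,t>>,<t,t>>> takes toma : <t,e>, giving <<e,<t,t>>,<t,t>>.
At [[vorn lorp] [toma drave]], [vorn lorp] : <<<e,<t,t>>,<t,t>>,t> takes [toma drave] : <<e,<t,t>>,<t,t>>, giving t.

t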